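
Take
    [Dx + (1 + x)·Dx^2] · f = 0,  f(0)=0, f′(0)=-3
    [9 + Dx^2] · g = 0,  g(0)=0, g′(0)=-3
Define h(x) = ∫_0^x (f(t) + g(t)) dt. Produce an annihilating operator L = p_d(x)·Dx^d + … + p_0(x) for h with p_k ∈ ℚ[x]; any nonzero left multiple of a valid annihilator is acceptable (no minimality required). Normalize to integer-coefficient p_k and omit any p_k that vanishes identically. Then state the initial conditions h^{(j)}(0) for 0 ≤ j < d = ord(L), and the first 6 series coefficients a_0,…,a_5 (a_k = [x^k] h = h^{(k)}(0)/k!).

L = (135 + 162·x + 81·x^2)·Dx^2 + (99 + 261·x + 243·x^2 + 81·x^3)·Dx^3 + (15 + 18·x + 9·x^2)·Dx^4 + (11 + 29·x + 27·x^2 + 9·x^3)·Dx^5  (order 5).
h: a_k = 0, 0, -3, 1/2, 7/8, 3/20, …
ICs: h(0) = 0, h′(0) = 0, h′′(0) = -6, h′′′(0) = 3, h′′′′(0) = 21.

f: a_k = 0, -3, 3/2, -1, 3/4, -3/5, …
g: a_k = 0, -3, 0, 9/2, 0, -81/40, …
Sum ⇒ L₀ = lclm(L_f,L_g) in ℚ(x)⟨Dx⟩.
∫: right-multiply L₀ by Dx.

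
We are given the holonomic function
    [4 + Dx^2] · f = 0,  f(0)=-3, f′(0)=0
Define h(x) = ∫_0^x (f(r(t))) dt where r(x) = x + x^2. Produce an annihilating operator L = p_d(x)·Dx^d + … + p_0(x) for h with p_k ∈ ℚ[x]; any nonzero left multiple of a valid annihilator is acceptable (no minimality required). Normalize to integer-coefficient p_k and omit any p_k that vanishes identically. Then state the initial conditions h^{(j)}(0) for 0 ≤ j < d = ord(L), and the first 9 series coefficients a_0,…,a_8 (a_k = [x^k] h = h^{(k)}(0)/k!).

f: a_k = -3, 0, 6, 0, -2, 0, 4/15, 0, -2/105, …
h₀=f(r): pull back L_f along r ⇒ L₀.
∫: right-multiply L₀ by Dx.
L = (4 + 24·x + 48·x^2 + 32·x^3)·Dx - 2·Dx^2 + (1 + 2·x)·Dx^3  (order 3).
h: a_k = 0, -3, 0, 2, 3, 4/5, -4/3, -176/105, -4/5, …
ICs: h(0) = 0, h′(0) = -3, h′′(0) = 0.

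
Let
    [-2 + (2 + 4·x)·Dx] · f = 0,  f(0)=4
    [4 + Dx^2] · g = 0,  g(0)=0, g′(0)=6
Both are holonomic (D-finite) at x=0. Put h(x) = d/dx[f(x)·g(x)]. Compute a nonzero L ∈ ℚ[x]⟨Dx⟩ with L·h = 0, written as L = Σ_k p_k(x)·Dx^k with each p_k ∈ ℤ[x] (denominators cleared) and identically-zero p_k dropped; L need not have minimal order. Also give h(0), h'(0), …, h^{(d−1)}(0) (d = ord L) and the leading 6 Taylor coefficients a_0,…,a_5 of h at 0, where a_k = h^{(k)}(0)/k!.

L = (53 + 288·x + 544·x^2 + 512·x^3 + 256·x^4) + (-2 - 36·x - 96·x^2 - 64·x^3)·Dx + (7 + 44·x + 108·x^2 + 128·x^3 + 64·x^4)·Dx^2  (order 2).
h: a_k = 24, 48, -84, -16, -19, 486/5, …
ICs: h(0) = 24, h′(0) = 48.

f: a_k = 4, 4, -2, 2, -5/2, 7/2, …
g: a_k = 0, 6, 0, -4, 0, 4/5, …
Sym-product of L_f,L_g gives L₀ (≤ ord 2).
Differentiate: ansatz ord ≤ ord L₀ ⇒ L.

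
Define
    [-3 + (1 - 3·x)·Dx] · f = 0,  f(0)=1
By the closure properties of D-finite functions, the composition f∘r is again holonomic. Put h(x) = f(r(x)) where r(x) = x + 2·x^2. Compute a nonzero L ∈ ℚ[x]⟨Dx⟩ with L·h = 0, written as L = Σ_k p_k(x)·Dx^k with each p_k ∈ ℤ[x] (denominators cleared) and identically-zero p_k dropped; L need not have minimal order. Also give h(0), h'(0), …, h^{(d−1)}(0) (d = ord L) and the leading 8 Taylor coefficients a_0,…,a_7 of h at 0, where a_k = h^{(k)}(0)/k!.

L = (3 + 12·x) + (-1 + 3·x + 6·x^2)·Dx  (order 1).
h: a_k = 1, 3, 15, 63, 279, 1215, 5319, 23247, …
ICs: h(0) = 1.

f: a_k = 1, 3, 9, 27, 81, 243, 729, 2187, …
f∘r: x↦r, Dx↦Dx/r' in L_f ⇒ L₀.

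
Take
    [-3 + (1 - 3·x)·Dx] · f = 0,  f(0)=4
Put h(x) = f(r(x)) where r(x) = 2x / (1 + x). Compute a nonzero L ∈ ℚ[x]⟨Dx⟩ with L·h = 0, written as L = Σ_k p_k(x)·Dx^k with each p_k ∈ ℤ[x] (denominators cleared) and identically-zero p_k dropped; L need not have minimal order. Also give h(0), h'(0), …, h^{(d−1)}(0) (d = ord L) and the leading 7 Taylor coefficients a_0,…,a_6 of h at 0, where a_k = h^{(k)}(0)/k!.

L = 6 + (-1 + 4·x + 5·x^2)·Dx  (order 1).
h: a_k = 4, 24, 120, 600, 3000, 15000, 75000, …
ICs: h(0) = 4.

f: a_k = 4, 12, 36, 108, 324, 972, 2916, …
Change of var in L_f (x↦r) gives L₀.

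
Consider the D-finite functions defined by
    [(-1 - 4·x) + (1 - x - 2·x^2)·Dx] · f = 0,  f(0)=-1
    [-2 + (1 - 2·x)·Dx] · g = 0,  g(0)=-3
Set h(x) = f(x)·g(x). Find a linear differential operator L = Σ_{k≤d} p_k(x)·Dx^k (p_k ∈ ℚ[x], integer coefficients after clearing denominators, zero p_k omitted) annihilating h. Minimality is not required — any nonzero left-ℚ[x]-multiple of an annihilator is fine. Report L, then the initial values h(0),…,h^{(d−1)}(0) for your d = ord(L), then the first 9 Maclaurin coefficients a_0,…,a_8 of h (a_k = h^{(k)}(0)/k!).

L = (3 + 6·x) + (-1 + x + 2·x^2)·Dx  (order 1).
h: a_k = 3, 9, 27, 69, 171, 405, 939, 2133, 4779, …
ICs: h(0) = 3.

f: a_k = -1, -1, -3, -5, -11, -21, -43, -85, -171, …
g: a_k = -3, -6, -12, -24, -48, -96, -192, -384, -768, …
h₀=f·g: eliminate ⇒ L₀, order ≤ 1·1.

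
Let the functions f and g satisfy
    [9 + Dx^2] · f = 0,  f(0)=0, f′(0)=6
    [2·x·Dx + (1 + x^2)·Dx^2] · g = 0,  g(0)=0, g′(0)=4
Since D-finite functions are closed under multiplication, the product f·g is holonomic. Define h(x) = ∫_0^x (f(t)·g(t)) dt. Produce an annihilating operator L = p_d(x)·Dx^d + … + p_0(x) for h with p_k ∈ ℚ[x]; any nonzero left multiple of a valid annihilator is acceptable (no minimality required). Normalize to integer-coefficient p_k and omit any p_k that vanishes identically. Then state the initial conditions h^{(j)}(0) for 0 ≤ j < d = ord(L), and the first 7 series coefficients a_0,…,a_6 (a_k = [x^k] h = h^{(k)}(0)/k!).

L = (1170 + 3834·x^2 + 4779·x^4 + 2916·x^6 + 729·x^8)·Dx + (396·x + 1044·x^3 + 972·x^5 + 324·x^7)·Dx^2 + (220 + 768·x^2 + 1026·x^4 + 648·x^6 + 162·x^8)·Dx^3 + (44·x + 116·x^3 + 108·x^5 + 36·x^7)·Dx^4 + (10 + 38·x^2 + 55·x^4 + 36·x^6 + 9·x^8)·Dx^5  (order 5).
h: a_k = 0, 0, 0, 8, 0, -44/5, 0, …
ICs: h(0) = 0, h′(0) = 0, h′′(0) = 0, h′′′(0) = 48, h′′′′(0) = 0.

f: a_k = 0, 6, 0, -9, 0, 81/20, 0, …
g: a_k = 0, 4, 0, -4/3, 0, 4/5, 0, …
f·g: L₀ = L_f ⊗_s L_g, ord ≤ 2·2.
h=∫h₀ ⇒ L = L₀·Dx.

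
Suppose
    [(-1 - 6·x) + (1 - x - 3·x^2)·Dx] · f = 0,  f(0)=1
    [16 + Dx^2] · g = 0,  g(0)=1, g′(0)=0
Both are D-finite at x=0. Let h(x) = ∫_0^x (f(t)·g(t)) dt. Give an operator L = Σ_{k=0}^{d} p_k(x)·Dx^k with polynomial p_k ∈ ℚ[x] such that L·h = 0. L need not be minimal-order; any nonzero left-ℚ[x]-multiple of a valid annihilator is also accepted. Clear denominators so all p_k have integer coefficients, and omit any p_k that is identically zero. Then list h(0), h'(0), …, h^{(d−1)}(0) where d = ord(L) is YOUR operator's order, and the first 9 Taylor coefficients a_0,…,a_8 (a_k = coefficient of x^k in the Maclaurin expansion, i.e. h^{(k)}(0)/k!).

f: a_k = 1, 1, 4, 7, 19, 40, 97, 217, 508, …
g: a_k = 1, 0, -8, 0, 32/3, 0, -256/45, 0, 512/315, …
Sym-product of L_f,L_g gives L₀ (≤ ord 2).
h=∫₀ˣh₀: take L = L₀·Dx.
L = (-10 + 16·x + 48·x^2)·Dx + (2 + 12·x)·Dx^2 + (-1 + x + 3·x^2)·Dx^3  (order 3).
h: a_k = 0, 1, 1/2, -4/3, -1/4, -7/15, -8/9, -811/315, -1531/360, …
ICs: h(0) = 0, h′(0) = 1, h′′(0) = 1.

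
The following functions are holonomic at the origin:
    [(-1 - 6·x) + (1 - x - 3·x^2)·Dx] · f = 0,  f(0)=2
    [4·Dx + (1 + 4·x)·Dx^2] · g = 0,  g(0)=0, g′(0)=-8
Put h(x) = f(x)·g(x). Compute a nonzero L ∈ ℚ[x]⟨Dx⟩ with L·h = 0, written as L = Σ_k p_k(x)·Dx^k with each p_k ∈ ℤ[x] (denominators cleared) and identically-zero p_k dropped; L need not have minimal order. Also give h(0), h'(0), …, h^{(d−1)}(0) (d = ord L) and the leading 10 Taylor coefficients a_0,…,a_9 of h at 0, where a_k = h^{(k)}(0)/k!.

f: a_k = 2, 2, 8, 14, 38, 80, 194, 434, 1016, 2318, …
g: a_k = 0, -8, 16, -128/3, 128, -2048/5, 4096/3, -32768/7, 16384, -524288/9, …
L₀ := L_f ⊗_s L_g (sym. prod.), ord ≤ 2.
L = (10 + 48·x) + (-2 + 24·x + 60·x^2)·Dx + (-1 - 3·x + 7·x^2 + 12·x^3)·Dx^2  (order 2).
h: a_k = 0, -16, 16, -352/3, 560/3, -14768/15, 34592/15, -1051024/105, 3116048/105, -36811232/315, …
ICs: h(0) = 0, h′(0) = -16.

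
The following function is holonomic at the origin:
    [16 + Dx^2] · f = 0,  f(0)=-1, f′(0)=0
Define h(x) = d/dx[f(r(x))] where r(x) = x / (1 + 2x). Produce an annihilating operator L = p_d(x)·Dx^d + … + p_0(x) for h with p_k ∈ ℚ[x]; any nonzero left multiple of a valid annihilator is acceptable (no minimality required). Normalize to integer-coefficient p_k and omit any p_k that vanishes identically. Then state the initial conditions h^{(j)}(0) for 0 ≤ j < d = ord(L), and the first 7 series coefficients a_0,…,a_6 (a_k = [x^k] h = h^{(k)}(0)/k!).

L = (40 + 96·x + 96·x^2) + (12 + 72·x + 144·x^2 + 96·x^3)·Dx + (1 + 8·x + 24·x^2 + 32·x^3 + 16·x^4)·Dx^2  (order 2).
h: a_k = 0, 16, -96, 1024/3, -2560/3, 19712/15, 3584/5, …
ICs: h(0) = 0, h′(0) = 16.

f: a_k = -1, 0, 8, 0, -32/3, 0, 256/45, …
Substitute x→r, Dx→(1/r')Dx; clear ⇒ L₀.
h=h₀': d/dx-closure on L₀ ⇒ L.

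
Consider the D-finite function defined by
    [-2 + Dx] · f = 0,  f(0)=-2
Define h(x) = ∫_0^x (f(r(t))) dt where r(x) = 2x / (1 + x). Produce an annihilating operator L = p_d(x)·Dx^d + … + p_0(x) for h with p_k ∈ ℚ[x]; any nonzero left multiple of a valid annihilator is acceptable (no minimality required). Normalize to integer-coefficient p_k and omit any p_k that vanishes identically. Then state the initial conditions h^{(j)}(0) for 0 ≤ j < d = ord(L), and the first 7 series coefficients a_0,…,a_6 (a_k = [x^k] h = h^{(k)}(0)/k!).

L = -4·Dx + (1 + 2·x + x^2)·Dx^2  (order 2).
h: a_k = 0, -2, -4, -8/3, 2/3, 8/15, -28/45, …
ICs: h(0) = 0, h′(0) = -2.

f: a_k = -2, -4, -4, -8/3, -4/3, -8/15, -8/45, …
f∘r: x↦r, Dx↦Dx/r' in L_f ⇒ L₀.
h=∫h₀ ⇒ L = L₀·Dx.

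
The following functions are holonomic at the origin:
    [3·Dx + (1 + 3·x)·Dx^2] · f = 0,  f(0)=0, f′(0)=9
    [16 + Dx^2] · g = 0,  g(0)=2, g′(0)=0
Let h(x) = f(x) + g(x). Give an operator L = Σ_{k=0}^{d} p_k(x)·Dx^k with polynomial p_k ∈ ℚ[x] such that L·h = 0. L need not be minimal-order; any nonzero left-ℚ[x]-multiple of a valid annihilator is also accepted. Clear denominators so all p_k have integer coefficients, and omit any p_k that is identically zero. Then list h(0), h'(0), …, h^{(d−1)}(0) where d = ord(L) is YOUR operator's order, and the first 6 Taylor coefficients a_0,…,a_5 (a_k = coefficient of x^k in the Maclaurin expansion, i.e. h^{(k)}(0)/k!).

L = (1680 + 2304·x + 3456·x^2)·Dx + (272 + 1584·x + 3456·x^2 + 3456·x^3)·Dx^2 + (105 + 144·x + 216·x^2)·Dx^3 + (17 + 99·x + 216·x^2 + 216·x^3)·Dx^4  (order 4).
h: a_k = 2, 9, -59/2, 27, -473/12, 729/5, …
ICs: h(0) = 2, h′(0) = 9, h′′(0) = -59, h′′′(0) = 162.

f: a_k = 0, 9, -27/2, 27, -243/4, 729/5, …
g: a_k = 2, 0, -16, 0, 64/3, 0, …
L₀ := lclm(L_f,L_g); ord L₀ ≤ 2+2.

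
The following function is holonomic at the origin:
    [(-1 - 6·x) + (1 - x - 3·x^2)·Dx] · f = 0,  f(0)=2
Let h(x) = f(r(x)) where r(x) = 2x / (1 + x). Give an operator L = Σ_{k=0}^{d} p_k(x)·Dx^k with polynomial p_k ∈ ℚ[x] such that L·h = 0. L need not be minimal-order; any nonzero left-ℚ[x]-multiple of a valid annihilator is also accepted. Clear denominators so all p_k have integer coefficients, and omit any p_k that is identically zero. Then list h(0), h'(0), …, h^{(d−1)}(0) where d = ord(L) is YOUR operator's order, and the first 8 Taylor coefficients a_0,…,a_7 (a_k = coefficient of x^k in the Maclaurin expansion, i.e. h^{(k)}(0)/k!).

f: a_k = 2, 2, 8, 14, 38, 80, 194, 434, …
f∘r: x↦r, Dx↦Dx/r' in L_f ⇒ L₀.
L = (2 + 26·x) + (-1 - x + 13·x^2 + 13·x^3)·Dx  (order 1).
h: a_k = 2, 4, 28, 52, 364, 676, 4732, 8788, …
ICs: h(0) = 2.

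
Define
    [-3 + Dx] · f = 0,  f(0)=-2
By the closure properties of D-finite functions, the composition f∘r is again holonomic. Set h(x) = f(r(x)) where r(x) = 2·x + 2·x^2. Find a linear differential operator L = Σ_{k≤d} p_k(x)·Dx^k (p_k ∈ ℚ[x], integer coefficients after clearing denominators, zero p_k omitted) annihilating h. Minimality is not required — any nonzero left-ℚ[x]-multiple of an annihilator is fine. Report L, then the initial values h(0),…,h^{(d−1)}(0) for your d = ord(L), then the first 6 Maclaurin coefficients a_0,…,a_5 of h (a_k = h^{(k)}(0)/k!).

f: a_k = -2, -6, -9, -9, -27/4, -81/20, …
L₀ from L_f via x↦r, Dx↦r'^{-1}Dx.
L = (-6 - 12·x) + Dx  (order 1).
h: a_k = -2, -12, -48, -144, -360, -3888/5, …
ICs: h(0) = -2.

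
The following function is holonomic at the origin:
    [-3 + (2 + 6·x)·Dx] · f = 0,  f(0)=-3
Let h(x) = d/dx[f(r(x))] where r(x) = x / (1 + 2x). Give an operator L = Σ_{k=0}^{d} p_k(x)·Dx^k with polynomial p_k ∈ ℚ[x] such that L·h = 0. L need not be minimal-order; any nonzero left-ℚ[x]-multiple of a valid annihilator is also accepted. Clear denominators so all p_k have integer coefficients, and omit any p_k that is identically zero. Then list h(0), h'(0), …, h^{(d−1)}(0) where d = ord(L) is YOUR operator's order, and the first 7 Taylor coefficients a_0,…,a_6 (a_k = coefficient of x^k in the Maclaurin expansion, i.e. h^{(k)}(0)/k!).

L = (-11 - 40·x) + (-2 - 14·x - 20·x^2)·Dx  (order 1).
h: a_k = -9/2, 99/4, -1755/16, 14895/32, -508635/256, 4432509/512, -78986943/2048, …
ICs: h(0) = -9/2.

f: a_k = -3, -9/2, 27/8, -81/16, 1215/128, -5103/256, 45927/1024, …
Change of var in L_f (x↦r) gives L₀.
h₀' ⇒ L via d/dx closure of L₀.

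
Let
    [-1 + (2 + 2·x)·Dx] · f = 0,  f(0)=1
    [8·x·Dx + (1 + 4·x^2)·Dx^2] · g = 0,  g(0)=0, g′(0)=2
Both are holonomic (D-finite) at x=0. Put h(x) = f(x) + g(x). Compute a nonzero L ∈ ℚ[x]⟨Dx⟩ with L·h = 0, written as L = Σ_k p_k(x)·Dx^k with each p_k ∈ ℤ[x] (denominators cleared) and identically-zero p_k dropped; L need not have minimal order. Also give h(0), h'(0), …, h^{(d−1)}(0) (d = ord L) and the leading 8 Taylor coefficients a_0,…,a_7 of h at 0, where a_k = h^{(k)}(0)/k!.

L = (-16 - 40·x + 192·x^2 + 96·x^3)·Dx + (-35 - 64·x + 328·x^2 + 768·x^3 + 336·x^4)·Dx^2 + (-2 + 30·x + 48·x^2 + 144·x^3 + 224·x^4 + 96·x^5)·Dx^3  (order 3).
h: a_k = 1, 5/2, -1/8, -125/48, -5/128, 8227/1280, -21/1024, -261913/14336, …
ICs: h(0) = 1, h′(0) = 5/2, h′′(0) = -1/4.

f: a_k = 1, 1/2, -1/8, 1/16, -5/128, 7/256, -21/1024, 33/2048, …
g: a_k = 0, 2, 0, -8/3, 0, 32/5, 0, -128/7, …
h₀=f+g: left-lcm gives L₀, ord ≤ 3.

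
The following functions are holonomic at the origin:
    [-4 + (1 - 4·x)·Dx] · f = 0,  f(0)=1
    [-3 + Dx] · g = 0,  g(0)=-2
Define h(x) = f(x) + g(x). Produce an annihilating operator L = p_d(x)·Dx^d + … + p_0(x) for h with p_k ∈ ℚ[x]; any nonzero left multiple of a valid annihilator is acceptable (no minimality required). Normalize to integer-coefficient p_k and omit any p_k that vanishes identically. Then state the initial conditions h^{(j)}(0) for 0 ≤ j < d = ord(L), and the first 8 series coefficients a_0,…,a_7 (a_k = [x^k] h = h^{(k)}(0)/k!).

L = (-60 - 144·x) + (23 + 72·x - 144·x^2)·Dx + (-1 - 8·x + 48·x^2)·Dx^2  (order 2).
h: a_k = -1, -2, 7, 55, 997/4, 20399/20, 163759/40, 4587277/280, …
ICs: h(0) = -1, h′(0) = -2.

f: a_k = 1, 4, 16, 64, 256, 1024, 4096, 16384, …
g: a_k = -2, -6, -9, -9, -27/4, -81/20, -81/40, -243/280, …
f+g: L₀ = lclm(L_f,L_g), ord ≤ 1+1.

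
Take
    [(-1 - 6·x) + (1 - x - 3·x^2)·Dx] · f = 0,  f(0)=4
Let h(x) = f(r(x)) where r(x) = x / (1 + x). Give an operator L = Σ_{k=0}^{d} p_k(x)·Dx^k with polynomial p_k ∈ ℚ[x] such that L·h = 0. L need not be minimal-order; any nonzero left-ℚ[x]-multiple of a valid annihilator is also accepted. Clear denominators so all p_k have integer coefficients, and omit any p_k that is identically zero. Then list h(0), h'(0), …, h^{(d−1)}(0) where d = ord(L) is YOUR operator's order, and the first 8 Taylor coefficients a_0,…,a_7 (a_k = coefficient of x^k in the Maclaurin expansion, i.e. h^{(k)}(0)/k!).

f: a_k = 4, 4, 16, 28, 76, 160, 388, 868, …
Substitute x→r, Dx→(1/r')Dx; clear ⇒ L₀.
L = (1 + 7·x) + (-1 - 2·x + 2·x^2 + 3·x^3)·Dx  (order 1).
h: a_k = 4, 4, 12, 0, 36, -36, 144, -252, …
ICs: h(0) = 4.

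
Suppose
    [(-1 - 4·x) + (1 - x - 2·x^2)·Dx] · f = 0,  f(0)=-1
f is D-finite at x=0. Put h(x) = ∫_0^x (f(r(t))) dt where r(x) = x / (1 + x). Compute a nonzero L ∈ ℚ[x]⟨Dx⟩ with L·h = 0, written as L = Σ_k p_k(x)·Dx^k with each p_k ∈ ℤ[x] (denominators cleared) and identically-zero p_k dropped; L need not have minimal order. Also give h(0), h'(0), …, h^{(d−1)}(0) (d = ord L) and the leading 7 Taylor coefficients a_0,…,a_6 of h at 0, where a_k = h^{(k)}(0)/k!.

L = (1 + 5·x)·Dx + (-1 - 2·x + x^2 + 2·x^3)·Dx^2  (order 2).
h: a_k = 0, -1, -1/2, -2/3, 0, -4/5, 2/3, …
ICs: h(0) = 0, h′(0) = -1.

f: a_k = -1, -1, -3, -5, -11, -21, -43, …
L₀ from L_f via x↦r, Dx↦r'^{-1}Dx.
h=∫₀ˣh₀: take L = L₀·Dx.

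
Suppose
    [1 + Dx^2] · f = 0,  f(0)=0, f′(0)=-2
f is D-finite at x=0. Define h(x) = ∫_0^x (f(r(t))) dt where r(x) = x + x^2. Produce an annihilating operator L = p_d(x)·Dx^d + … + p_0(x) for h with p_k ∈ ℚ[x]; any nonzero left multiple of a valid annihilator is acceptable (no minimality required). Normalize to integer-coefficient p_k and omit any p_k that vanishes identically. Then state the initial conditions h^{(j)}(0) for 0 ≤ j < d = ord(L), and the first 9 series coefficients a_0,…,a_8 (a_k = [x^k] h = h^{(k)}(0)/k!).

L = (1 + 6·x + 12·x^2 + 8·x^3)·Dx - 2·Dx^2 + (1 + 2·x)·Dx^3  (order 3).
h: a_k = 0, 0, -1, -2/3, 1/12, 1/5, 59/360, 1/28, -419/20160, …
ICs: h(0) = 0, h′(0) = 0, h′′(0) = -2.

f: a_k = 0, -2, 0, 1/3, 0, -1/60, 0, 1/2520, 0, …
L₀ from L_f via x↦r, Dx↦r'^{-1}Dx.
∫: right-multiply L₀ by Dx.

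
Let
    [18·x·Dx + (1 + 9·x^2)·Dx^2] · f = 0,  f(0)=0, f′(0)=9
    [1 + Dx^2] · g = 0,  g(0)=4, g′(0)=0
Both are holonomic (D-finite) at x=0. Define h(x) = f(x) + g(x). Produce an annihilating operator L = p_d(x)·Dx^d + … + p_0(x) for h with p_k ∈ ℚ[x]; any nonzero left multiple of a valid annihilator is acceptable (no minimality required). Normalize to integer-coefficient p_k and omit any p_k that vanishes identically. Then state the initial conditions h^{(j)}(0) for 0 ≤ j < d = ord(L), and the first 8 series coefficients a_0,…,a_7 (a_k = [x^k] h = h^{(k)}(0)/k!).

L = (-1926·x + 17820·x^3 + 1458·x^5)·Dx + (-17 + 351·x^2 + 4617·x^4 + 729·x^6)·Dx^2 + (-1926·x + 17820·x^3 + 1458·x^5)·Dx^3 + (-17 + 351·x^2 + 4617·x^4 + 729·x^6)·Dx^4  (order 4).
h: a_k = 4, 9, -2, -27, 1/6, 729/5, -1/180, -6561/7, …
ICs: h(0) = 4, h′(0) = 9, h′′(0) = -4, h′′′(0) = -162.

f: a_k = 0, 9, 0, -27, 0, 729/5, 0, -6561/7, …
g: a_k = 4, 0, -2, 0, 1/6, 0, -1/180, 0, …
Weyl lclm of L_f,L_g ⇒ L₀ (ord ≤ 4).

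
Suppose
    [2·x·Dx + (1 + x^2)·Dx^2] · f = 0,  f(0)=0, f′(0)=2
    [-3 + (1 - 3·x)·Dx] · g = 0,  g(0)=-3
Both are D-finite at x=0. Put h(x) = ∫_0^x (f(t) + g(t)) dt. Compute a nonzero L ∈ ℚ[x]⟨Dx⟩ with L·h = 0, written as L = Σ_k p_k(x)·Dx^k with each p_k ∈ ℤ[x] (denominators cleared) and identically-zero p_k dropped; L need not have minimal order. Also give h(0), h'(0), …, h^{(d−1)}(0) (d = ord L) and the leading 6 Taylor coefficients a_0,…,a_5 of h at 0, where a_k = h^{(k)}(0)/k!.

L = (6 - 72·x - 18·x^2)·Dx^2 + (-28 + 6·x - 60·x^2 - 18·x^3)·Dx^3 + (3 - 8·x - 8·x^3 - 3·x^4)·Dx^4  (order 4).
h: a_k = 0, -3, -7/2, -9, -245/12, -243/5, …
ICs: h(0) = 0, h′(0) = -3, h′′(0) = -7, h′′′(0) = -54.

f: a_k = 0, 2, 0, -2/3, 0, 2/5, …
g: a_k = -3, -9, -27, -81, -243, -729, …
Sum ⇒ L₀ = lclm(L_f,L_g) in ℚ(x)⟨Dx⟩.
h=∫h₀ ⇒ L = L₀·Dx.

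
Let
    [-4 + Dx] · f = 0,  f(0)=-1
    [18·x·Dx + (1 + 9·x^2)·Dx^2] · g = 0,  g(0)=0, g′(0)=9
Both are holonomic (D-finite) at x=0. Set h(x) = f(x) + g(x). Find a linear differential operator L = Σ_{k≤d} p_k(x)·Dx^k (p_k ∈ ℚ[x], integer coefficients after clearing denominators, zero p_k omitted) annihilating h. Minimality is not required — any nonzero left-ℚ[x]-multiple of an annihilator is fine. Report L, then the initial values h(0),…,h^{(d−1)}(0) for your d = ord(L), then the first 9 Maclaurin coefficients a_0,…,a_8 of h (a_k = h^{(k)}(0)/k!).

f: a_k = -1, -4, -8, -32/3, -32/3, -128/15, -256/45, -1024/315, -512/315, …
g: a_k = 0, 9, 0, -27, 0, 729/5, 0, -6561/7, 0, …
Sum ⇒ L₀ = lclm(L_f,L_g) in ℚ(x)⟨Dx⟩.
L = (36 - 144·x - 972·x^2 - 1296·x^3)·Dx + (-17 + 99·x^2 - 648·x^4)·Dx^2 + (2 + 9·x + 36·x^2 + 81·x^3 + 162·x^4)·Dx^3  (order 3).
h: a_k = -1, 5, -8, -113/3, -32/3, 2059/15, -256/45, -296269/315, -512/315, …
ICs: h(0) = -1, h′(0) = 5, h′′(0) = -16.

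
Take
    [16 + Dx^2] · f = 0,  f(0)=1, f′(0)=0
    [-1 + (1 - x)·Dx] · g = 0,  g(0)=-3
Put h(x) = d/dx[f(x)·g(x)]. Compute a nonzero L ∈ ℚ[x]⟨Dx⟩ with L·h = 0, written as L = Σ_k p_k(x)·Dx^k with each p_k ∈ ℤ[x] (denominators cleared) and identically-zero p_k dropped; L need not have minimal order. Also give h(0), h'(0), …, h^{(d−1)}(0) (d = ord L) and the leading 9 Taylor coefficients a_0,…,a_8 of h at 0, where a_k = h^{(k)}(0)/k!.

f: a_k = 1, 0, -8, 0, 32/3, 0, -256/45, 0, 512/315, …
g: a_k = -3, -3, -3, -3, -3, -3, -3, -3, -3, …
f·g: L₀ = L_f ⊗_s L_g, ord ≤ 2·1.
h=h₀': d/dx-closure on L₀ ⇒ L.
L = (14 - 32·x + 16·x^2) + (-2 + 2·x)·Dx + (1 - 2·x + x^2)·Dx^2  (order 2).
h: a_k = -3, 42, 63, -44, -55, 182/5, 637/15, 200/21, 75/7, …
ICs: h(0) = -3, h′(0) = 42.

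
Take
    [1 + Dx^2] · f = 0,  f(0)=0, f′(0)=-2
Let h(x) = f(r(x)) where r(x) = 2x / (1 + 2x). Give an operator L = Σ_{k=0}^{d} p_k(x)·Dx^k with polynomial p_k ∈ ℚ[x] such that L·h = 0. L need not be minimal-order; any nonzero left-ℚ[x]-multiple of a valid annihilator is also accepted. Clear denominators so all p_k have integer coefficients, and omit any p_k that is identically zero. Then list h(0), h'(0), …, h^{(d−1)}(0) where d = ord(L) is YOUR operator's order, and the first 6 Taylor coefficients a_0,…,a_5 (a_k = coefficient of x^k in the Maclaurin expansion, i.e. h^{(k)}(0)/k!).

f: a_k = 0, -2, 0, 1/3, 0, -1/60, …
Change of var in L_f (x↦r) gives L₀.
L = 4 + (4 + 24·x + 48·x^2 + 32·x^3)·Dx + (1 + 8·x + 24·x^2 + 32·x^3 + 16·x^4)·Dx^2  (order 2).
h: a_k = 0, -4, 8, -40/3, 16, -8/15, …
ICs: h(0) = 0, h′(0) = -4.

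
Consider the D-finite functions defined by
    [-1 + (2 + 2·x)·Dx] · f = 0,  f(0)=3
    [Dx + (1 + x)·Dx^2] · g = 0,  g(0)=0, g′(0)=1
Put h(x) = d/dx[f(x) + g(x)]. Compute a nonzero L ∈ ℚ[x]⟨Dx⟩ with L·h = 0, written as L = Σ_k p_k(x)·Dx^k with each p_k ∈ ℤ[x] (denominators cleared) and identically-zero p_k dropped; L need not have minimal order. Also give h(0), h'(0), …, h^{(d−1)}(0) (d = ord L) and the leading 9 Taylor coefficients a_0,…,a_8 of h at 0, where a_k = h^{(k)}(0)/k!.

f: a_k = 3, 3/2, -3/8, 3/16, -15/128, 21/256, -63/1024, 99/2048, -1287/32768, …
g: a_k = 0, 1, -1/2, 1/3, -1/4, 1/5, -1/6, 1/7, -1/8, …
Sum ⇒ L₀ = lclm(L_f,L_g) in ℚ(x)⟨Dx⟩.
Derive L from L₀ (diff closure).
L = 1 + (5 + 5·x)·Dx + (2 + 4·x + 2·x^2)·Dx^2  (order 2).
h: a_k = 5/2, -7/4, 25/16, -47/32, 361/256, -701/512, 2741/2048, -5383/4096, 84841/65536, …
ICs: h(0) = 5/2, h′(0) = -7/4.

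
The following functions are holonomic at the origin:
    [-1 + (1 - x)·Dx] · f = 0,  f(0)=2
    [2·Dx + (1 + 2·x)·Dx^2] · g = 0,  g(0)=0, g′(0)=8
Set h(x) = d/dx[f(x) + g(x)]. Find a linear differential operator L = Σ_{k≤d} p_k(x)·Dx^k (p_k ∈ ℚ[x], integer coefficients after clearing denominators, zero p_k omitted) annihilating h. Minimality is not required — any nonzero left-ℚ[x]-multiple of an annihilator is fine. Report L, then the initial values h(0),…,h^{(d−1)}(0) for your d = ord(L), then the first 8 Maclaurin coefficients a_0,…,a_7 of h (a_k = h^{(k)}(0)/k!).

f: a_k = 2, 2, 2, 2, 2, 2, 2, 2, …
g: a_k = 0, 8, -8, 32/3, -16, 128/5, -128/3, 512/7, …
L₀ := lclm(L_f,L_g); ord L₀ ≤ 1+2.
h₀' ⇒ L via d/dx closure of L₀.
L = (14 + 4·x) + (-1 + 20·x + 8·x^2)·Dx + (-2 - 3·x + 3·x^2 + 2·x^3)·Dx^2  (order 2).
h: a_k = 10, -12, 38, -56, 138, -244, 526, -1008, …
ICs: h(0) = 10, h′(0) = -12.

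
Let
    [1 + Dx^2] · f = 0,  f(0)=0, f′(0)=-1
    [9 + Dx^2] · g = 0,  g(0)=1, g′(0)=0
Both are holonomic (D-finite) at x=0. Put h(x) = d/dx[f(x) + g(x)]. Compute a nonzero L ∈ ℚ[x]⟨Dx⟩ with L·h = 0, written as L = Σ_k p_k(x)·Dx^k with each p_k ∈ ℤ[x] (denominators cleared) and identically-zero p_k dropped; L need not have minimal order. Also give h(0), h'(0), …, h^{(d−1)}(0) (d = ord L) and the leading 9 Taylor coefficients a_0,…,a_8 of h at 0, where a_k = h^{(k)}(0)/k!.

f: a_k = 0, -1, 0, 1/6, 0, -1/120, 0, 1/5040, 0, …
g: a_k = 1, 0, -9/2, 0, 27/8, 0, -81/80, 0, 729/4480, …
L₀ := lclm(L_f,L_g); ord L₀ ≤ 2+2.
Differentiate: ansatz ord ≤ ord L₀ ⇒ L.
L = 9 + 10·Dx^2 + Dx^4  (order 4).
h: a_k = -1, -9, 1/2, 27/2, -1/24, -243/40, 1/720, 729/560, -1/40320, …
ICs: h(0) = -1, h′(0) = -9, h′′(0) = 1, h′′′(0) = 81.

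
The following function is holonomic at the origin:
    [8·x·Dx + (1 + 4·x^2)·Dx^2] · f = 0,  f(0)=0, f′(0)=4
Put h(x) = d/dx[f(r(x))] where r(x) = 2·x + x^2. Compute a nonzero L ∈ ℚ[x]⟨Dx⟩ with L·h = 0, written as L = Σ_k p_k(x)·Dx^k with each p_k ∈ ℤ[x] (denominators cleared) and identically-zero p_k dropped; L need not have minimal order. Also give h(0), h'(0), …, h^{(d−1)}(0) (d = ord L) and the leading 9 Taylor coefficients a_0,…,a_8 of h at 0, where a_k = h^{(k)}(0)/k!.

L = (-1 + 32·x + 64·x^2 + 48·x^3 + 12·x^4) + (1 + x + 16·x^2 + 32·x^3 + 20·x^4 + 4·x^5)·Dx  (order 1).
h: a_k = 8, 8, -128, -256, 1888, 6112, -25600, -126976, 304256, …
ICs: h(0) = 8.

f: a_k = 0, 4, 0, -16/3, 0, 64/5, 0, -256/7, 0, …
Substitute x→r, Dx→(1/r')Dx; clear ⇒ L₀.
Differentiate: ansatz ord ≤ ord L₀ ⇒ L.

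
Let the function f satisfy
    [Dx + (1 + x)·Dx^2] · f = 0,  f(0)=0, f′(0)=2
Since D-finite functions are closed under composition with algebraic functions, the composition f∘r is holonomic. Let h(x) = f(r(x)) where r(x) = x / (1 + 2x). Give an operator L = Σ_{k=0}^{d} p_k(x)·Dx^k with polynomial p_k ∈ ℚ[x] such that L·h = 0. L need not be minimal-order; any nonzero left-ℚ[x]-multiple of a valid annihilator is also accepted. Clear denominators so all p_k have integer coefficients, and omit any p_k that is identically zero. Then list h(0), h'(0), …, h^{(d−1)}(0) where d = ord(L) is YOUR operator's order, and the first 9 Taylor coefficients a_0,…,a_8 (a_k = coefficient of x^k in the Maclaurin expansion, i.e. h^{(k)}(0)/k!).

L = (5 + 12·x)·Dx + (1 + 5·x + 6·x^2)·Dx^2  (order 2).
h: a_k = 0, 2, -5, 38/3, -65/2, 422/5, -665/3, 4118/7, -6305/4, …
ICs: h(0) = 0, h′(0) = 2.

f: a_k = 0, 2, -1, 2/3, -1/2, 2/5, -1/3, 2/7, -1/4, …
L₀ from L_f via x↦r, Dx↦r'^{-1}Dx.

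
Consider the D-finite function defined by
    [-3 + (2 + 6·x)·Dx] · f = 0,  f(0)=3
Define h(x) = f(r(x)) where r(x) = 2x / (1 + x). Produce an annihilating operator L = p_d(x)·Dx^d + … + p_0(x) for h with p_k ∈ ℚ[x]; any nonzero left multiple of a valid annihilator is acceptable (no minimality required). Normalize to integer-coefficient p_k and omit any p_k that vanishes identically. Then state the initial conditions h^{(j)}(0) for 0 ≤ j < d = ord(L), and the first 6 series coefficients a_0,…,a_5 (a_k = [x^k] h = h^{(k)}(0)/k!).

f: a_k = 3, 9/2, -27/8, 81/16, -1215/128, 5103/256, …
Substitute x→r, Dx→(1/r')Dx; clear ⇒ L₀.
L = -3 + (1 + 8·x + 7·x^2)·Dx  (order 1).
h: a_k = 3, 9, -45/2, 153/2, -2583/8, 12411/8, …
ICs: h(0) = 3.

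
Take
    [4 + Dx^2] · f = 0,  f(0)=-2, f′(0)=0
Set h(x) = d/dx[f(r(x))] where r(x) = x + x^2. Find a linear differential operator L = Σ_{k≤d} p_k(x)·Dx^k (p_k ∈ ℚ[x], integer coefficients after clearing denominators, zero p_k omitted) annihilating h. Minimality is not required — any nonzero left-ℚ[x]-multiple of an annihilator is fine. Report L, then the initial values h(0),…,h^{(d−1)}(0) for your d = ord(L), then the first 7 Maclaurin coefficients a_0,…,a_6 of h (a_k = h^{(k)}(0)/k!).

L = (16 + 32·x + 96·x^2 + 128·x^3 + 64·x^4) + (-6 - 12·x)·Dx + (1 + 4·x + 4·x^2)·Dx^2  (order 2).
h: a_k = 0, 8, 24, 32/3, -80/3, -704/15, -448/15, …
ICs: h(0) = 0, h′(0) = 8.

f: a_k = -2, 0, 4, 0, -4/3, 0, 8/45, …
h₀=f(r): pull back L_f along r ⇒ L₀.
h=h₀': d/dx-closure on L₀ ⇒ L.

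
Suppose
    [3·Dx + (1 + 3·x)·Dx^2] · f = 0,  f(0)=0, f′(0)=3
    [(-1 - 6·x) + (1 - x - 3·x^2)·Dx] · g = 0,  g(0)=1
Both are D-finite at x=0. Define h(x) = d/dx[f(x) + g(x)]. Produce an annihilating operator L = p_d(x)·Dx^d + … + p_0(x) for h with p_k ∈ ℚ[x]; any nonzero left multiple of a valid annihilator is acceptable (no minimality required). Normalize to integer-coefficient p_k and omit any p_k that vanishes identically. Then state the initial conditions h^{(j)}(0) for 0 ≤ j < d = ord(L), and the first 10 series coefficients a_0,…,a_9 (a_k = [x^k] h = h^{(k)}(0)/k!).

L = (-270 - 1422·x - 3780·x^2 - 2916·x^3 - 2916·x^4) + (-24 - 468·x - 2736·x^2 - 5616·x^3 - 5994·x^4 - 4860·x^5)·Dx + (11 + 79·x + 129·x^2 - 171·x^3 - 783·x^4 - 1377·x^5 - 972·x^6)·Dx^2  (order 2).
h: a_k = 4, -1, 48, -5, 443, -147, 3706, -2497, 30114, -32219, …
ICs: h(0) = 4, h′(0) = -1.

f: a_k = 0, 3, -9/2, 9, -81/4, 243/5, -243/2, 2187/7, -6561/8, 2187, …
g: a_k = 1, 1, 4, 7, 19, 40, 97, 217, 508, 1159, …
h₀=f+g: left-lcm gives L₀, ord ≤ 3.
Differentiate: ansatz ord ≤ ord L₀ ⇒ L.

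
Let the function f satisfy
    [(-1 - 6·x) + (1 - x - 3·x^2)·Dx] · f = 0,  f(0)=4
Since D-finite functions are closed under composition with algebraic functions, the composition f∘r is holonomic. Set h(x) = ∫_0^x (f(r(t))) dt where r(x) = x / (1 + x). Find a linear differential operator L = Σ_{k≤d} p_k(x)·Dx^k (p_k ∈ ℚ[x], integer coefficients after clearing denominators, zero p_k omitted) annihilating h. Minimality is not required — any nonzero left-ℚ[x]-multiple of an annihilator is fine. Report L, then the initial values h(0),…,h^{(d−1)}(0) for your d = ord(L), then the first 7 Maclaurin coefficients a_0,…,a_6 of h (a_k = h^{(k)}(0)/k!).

L = (1 + 7·x)·Dx + (-1 - 2·x + 2·x^2 + 3·x^3)·Dx^2  (order 2).
h: a_k = 0, 4, 2, 4, 0, 36/5, -6, …
ICs: h(0) = 0, h′(0) = 4.

f: a_k = 4, 4, 16, 28, 76, 160, 388, …
Substitute x→r, Dx→(1/r')Dx; clear ⇒ L₀.
h=∫h₀ ⇒ L = L₀·Dx.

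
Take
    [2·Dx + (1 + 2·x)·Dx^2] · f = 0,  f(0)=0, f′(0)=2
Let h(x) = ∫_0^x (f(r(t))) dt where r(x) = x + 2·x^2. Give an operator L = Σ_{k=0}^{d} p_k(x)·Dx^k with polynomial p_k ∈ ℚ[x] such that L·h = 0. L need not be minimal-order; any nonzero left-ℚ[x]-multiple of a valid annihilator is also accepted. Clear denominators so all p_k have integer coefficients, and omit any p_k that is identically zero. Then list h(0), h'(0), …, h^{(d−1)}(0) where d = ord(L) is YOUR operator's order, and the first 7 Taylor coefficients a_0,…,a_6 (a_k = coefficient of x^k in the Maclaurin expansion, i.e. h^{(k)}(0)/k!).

L = (-2 + 8·x + 16·x^2)·Dx^2 + (1 + 6·x + 12·x^2 + 16·x^3)·Dx^3  (order 3).
h: a_k = 0, 0, 1, 2/3, -4/3, 4/5, 16/15, …
ICs: h(0) = 0, h′(0) = 0, h′′(0) = 2.

f: a_k = 0, 2, -2, 8/3, -4, 32/5, -32/3, …
f∘r: x↦r, Dx↦Dx/r' in L_f ⇒ L₀.
∫: right-multiply L₀ by Dx.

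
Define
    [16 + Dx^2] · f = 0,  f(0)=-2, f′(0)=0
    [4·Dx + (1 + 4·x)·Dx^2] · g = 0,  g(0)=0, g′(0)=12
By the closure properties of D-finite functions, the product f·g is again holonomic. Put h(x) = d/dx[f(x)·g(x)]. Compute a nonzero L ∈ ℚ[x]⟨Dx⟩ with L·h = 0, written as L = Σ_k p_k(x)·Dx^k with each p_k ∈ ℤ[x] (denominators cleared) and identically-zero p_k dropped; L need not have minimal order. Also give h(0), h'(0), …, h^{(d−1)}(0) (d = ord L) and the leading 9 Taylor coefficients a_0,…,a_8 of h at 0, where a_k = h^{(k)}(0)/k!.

f: a_k = -2, 0, 16, 0, -64/3, 0, 512/45, 0, -1024/315, …
g: a_k = 0, 12, -24, 64, -192, 3072/5, -2048, 49152/7, -24576, …
h₀=f·g: eliminate ⇒ L₀, order ≤ 2·2.
Differentiate: ansatz ord ≤ ord L₀ ⇒ L.
L = (-6400 - 45056·x - 172032·x^2 + 196608·x^3 + 2818048·x^4 + 6291456·x^5 + 4194304·x^6) + (-1536 - 8192·x + 20480·x^2 + 245760·x^3 + 655360·x^4 + 524288·x^5)·Dx + (-448 - 2816·x - 3584·x^2 + 73728·x^3 + 401408·x^4 + 786432·x^5 + 524288·x^6)·Dx^2 + (-96 - 512·x + 1280·x^2 + 15360·x^3 + 40960·x^4 + 32768·x^5)·Dx^3 + (-3 + 448·x^2 + 3840·x^3 + 14080·x^4 + 24576·x^5 + 16384·x^6)·Dx^4  (order 4).
h: a_k = -24, 96, 192, 0, -2304, 9216, -190464/5, 2424832/15, -4714496/7, …
ICs: h(0) = -24, h′(0) = 96, h′′(0) = 384, h′′′(0) = 0.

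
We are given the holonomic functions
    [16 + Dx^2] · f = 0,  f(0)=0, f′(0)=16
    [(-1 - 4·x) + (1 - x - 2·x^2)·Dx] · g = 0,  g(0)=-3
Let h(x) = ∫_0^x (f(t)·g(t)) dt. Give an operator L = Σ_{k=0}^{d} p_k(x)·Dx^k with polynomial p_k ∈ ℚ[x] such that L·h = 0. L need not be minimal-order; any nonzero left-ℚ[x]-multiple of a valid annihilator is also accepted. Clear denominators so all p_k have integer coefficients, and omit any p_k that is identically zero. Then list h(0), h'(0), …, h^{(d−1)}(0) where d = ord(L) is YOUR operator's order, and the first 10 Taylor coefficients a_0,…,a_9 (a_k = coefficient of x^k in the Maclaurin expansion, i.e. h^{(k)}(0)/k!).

L = (-12 + 16·x + 32·x^2)·Dx + (2 + 8·x)·Dx^2 + (-1 + x + 2·x^2)·Dx^3  (order 3).
h: a_k = 0, 0, -24, -16, -4, -112/5, -616/15, -336/5, -2426/21, -195824/945, …
ICs: h(0) = 0, h′(0) = 0, h′′(0) = -48.

f: a_k = 0, 16, 0, -128/3, 0, 512/15, 0, -4096/315, 0, 8192/2835, …
g: a_k = -3, -3, -9, -15, -33, -63, -129, -255, -513, -1023, …
Product ⇒ symmetric product L₀, ord ≤ 2.
h=∫₀ˣh₀: take L = L₀·Dx.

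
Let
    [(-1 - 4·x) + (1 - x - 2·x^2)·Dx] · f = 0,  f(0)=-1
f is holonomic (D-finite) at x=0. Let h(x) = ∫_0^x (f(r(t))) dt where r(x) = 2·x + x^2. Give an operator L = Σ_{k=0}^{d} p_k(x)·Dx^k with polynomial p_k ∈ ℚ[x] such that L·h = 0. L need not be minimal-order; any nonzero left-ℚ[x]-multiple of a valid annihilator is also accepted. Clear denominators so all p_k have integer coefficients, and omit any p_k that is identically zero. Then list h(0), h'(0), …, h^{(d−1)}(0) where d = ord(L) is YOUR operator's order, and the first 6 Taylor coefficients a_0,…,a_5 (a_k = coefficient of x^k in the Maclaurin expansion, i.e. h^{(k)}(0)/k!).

f: a_k = -1, -1, -3, -5, -11, -21, …
Substitute x→r, Dx→(1/r')Dx; clear ⇒ L₀.
h=∫₀ˣh₀: take L = L₀·Dx.
L = (2 + 16·x + 8·x^2)·Dx + (-1 + 3·x + 6·x^2 + 2·x^3)·Dx^2  (order 2).
h: a_k = 0, -1, -1, -13/3, -13, -239/5, …
ICs: h(0) = 0, h′(0) = -1.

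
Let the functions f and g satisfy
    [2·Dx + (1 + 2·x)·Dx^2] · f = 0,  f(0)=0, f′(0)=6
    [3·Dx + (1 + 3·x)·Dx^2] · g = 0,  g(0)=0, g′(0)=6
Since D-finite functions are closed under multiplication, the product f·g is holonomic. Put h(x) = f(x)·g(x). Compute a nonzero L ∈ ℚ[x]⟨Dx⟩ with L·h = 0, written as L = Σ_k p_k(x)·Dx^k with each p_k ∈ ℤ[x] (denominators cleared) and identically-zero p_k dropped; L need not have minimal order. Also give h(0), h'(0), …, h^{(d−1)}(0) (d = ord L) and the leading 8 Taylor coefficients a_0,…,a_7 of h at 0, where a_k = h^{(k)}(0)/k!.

L = (156 + 720·x + 864·x^2)·Dx + (310 + 2244·x + 5400·x^2 + 4320·x^3)·Dx^2 + (88 + 860·x + 3132·x^2 + 5040·x^3 + 3024·x^4)·Dx^3 + (5 + 62·x + 305·x^2 + 744·x^3 + 900·x^4 + 432·x^5)·Dx^4  (order 4).
h: a_k = 0, 0, 36, -90, 210, -495, 5967/5, -2946, …
ICs: h(0) = 0, h′(0) = 0, h′′(0) = 72, h′′′(0) = -540.

f: a_k = 0, 6, -6, 8, -12, 96/5, -32, 384/7, …
g: a_k = 0, 6, -9, 18, -81/2, 486/5, -243, 4374/7, …
f·g: L₀ = L_f ⊗_s L_g, ord ≤ 2·2.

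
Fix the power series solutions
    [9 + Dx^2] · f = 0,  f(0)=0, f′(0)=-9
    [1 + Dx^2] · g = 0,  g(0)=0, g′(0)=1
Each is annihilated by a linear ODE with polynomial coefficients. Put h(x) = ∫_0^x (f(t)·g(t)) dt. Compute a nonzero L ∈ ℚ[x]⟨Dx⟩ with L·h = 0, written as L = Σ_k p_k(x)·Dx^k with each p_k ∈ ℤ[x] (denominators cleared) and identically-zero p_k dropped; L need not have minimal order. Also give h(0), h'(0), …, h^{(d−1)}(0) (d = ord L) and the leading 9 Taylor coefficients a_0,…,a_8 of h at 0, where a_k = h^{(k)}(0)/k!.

L = 64·Dx + 20·Dx^3 + Dx^5  (order 5).
h: a_k = 0, 0, 0, -3, 0, 3, 0, -6/5, 0, …
ICs: h(0) = 0, h′(0) = 0, h′′(0) = 0, h′′′(0) = -18, h′′′′(0) = 0.

f: a_k = 0, -9, 0, 27/2, 0, -243/40, 0, 729/560, 0, …
g: a_k = 0, 1, 0, -1/6, 0, 1/120, 0, -1/5040, 0, …
L₀ := L_f ⊗_s L_g (sym. prod.), ord ≤ 4.
∫: right-multiply L₀ by Dx.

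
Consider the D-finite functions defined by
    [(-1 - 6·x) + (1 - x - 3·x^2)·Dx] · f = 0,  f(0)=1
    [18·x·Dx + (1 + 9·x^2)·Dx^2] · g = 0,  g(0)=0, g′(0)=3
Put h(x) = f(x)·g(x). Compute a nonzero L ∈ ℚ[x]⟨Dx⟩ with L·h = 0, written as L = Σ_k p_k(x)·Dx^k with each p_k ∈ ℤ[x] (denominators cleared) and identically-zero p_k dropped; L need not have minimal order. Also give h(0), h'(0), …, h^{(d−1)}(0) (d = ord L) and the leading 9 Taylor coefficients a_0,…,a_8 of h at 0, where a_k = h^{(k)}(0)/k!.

f: a_k = 1, 1, 4, 7, 19, 40, 97, 217, 508, …
g: a_k = 0, 3, 0, -9, 0, 243/5, 0, -2187/7, 0, …
Product ⇒ symmetric product L₀, ord ≤ 2.
L = (6 + 18·x + 162·x^2) + (2 - 6·x + 36·x^2 + 162·x^3)·Dx + (-1 + x - 6·x^2 + 9·x^3 + 27·x^4)·Dx^2  (order 2).
h: a_k = 0, 3, 3, 3, 12, 348/5, 528/5, 69/35, 11157/35, …
ICs: h(0) = 0, h′(0) = 3.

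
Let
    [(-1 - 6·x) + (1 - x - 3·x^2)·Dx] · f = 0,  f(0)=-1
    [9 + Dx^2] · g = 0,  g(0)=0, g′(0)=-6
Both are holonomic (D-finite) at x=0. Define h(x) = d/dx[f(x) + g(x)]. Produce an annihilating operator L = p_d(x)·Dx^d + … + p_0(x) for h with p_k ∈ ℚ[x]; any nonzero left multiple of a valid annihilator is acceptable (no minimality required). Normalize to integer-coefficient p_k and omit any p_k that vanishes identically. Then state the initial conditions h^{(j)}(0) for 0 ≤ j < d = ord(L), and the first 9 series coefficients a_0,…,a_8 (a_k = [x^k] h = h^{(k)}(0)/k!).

L = (1584 + 7614·x + 25326·x^2 + 15390·x^3 + 26730·x^4 + 13122·x^5 + 13122·x^6) + (-153 - 819·x + 918·x^2 + 2133·x^3 + 1620·x^4 + 3645·x^5 + 5103·x^6 + 4374·x^7)·Dx + (176 + 846·x + 2814·x^2 + 1710·x^3 + 2970·x^4 + 1458·x^5 + 1458·x^6)·Dx^2 + (-17 - 91·x + 102·x^2 + 237·x^3 + 180·x^4 + 405·x^5 + 567·x^6 + 486·x^7)·Dx^3  (order 3).
h: a_k = -7, -8, 6, -76, -881/4, -582, -60517/40, -4064, -23367627/2240, …
ICs: h(0) = -7, h′(0) = -8, h′′(0) = 12.

f: a_k = -1, -1, -4, -7, -19, -40, -97, -217, -508, …
g: a_k = 0, -6, 0, 9, 0, -81/20, 0, 243/280, 0, …
L₀ := lclm(L_f,L_g); ord L₀ ≤ 1+2.
Derive L from L₀ (diff closure).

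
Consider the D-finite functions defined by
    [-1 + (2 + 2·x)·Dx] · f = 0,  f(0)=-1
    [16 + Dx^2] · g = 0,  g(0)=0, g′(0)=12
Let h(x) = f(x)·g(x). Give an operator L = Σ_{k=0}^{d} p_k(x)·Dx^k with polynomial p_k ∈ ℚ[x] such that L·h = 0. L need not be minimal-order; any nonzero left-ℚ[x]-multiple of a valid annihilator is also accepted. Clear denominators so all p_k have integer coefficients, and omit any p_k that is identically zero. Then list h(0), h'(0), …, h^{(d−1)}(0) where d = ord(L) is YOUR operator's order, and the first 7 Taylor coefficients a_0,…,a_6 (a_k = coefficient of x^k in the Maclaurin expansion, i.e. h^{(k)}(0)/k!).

f: a_k = -1, -1/2, 1/8, -1/16, 5/128, -7/256, 21/1024, …
g: a_k = 0, 12, 0, -32, 0, 128/5, 0, …
f·g: L₀ = L_f ⊗_s L_g, ord ≤ 1·2.
L = (67 + 128·x + 64·x^2) + (-4 - 4·x)·Dx + (4 + 8·x + 4·x^2)·Dx^2  (order 2).
h: a_k = 0, -12, -6, 67/2, 61/4, -4661/160, -3561/320, …
ICs: h(0) = 0, h′(0) = -12.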